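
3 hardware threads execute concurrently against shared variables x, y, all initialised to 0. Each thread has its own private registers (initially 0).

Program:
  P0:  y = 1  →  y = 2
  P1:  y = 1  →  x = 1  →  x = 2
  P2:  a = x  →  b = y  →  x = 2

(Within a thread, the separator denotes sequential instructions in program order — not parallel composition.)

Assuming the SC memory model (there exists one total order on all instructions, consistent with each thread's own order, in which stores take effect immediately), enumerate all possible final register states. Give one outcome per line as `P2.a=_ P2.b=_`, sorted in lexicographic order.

P2.a=0 P2.b=0
P2.a=0 P2.b=1
P2.a=0 P2.b=2
P2.a=1 P2.b=1
P2.a=1 P2.b=2
P2.a=2 P2.b=1
P2.a=2 P2.b=2

outcome vector order: (P2.a,P2.b)
|SC outcomes| = 7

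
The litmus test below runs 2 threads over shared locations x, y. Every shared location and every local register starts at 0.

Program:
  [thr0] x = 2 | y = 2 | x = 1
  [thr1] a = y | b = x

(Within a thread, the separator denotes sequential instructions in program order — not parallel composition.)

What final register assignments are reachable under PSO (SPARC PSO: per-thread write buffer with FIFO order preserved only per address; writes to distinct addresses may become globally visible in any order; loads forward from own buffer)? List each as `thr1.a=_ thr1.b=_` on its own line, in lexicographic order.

outcome vector order: (thr1.a,thr1.b)
|PSO outcomes| = 6

thr1.a=0 thr1.b=0
thr1.a=0 thr1.b=1
thr1.a=0 thr1.b=2
thr1.a=2 thr1.b=0
thr1.a=2 thr1.b=1
thr1.a=2 thr1.b=2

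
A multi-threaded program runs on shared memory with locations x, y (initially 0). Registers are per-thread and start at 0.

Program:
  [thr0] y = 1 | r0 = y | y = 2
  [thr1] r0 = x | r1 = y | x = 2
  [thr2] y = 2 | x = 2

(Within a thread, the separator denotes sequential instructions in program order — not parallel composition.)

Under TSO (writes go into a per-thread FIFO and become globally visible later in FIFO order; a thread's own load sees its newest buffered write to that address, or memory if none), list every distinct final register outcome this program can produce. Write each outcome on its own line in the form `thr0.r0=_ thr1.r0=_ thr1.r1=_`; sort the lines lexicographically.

outcome vector order: (thr0.r0,thr1.r0,thr1.r1)
|TSO outcomes| = 9

thr0.r0=1 thr1.r0=0 thr1.r1=0
thr0.r0=1 thr1.r0=0 thr1.r1=1
thr0.r0=1 thr1.r0=0 thr1.r1=2
thr0.r0=1 thr1.r0=2 thr1.r1=1
thr0.r0=1 thr1.r0=2 thr1.r1=2
thr0.r0=2 thr1.r0=0 thr1.r1=0
thr0.r0=2 thr1.r0=0 thr1.r1=1
thr0.r0=2 thr1.r0=0 thr1.r1=2
thr0.r0=2 thr1.r0=2 thr1.r1=2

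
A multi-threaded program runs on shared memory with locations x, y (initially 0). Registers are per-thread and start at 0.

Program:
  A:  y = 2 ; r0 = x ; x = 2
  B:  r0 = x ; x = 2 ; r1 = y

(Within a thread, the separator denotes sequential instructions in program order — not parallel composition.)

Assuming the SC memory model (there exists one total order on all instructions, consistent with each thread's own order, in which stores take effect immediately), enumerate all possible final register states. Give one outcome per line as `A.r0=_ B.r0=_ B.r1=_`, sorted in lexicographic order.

outcome vector order: (A.r0,B.r0,B.r1)
|SC outcomes| = 4

A.r0=0 B.r0=0 B.r1=2
A.r0=0 B.r0=2 B.r1=2
A.r0=2 B.r0=0 B.r1=0
A.r0=2 B.r0=0 B.r1=2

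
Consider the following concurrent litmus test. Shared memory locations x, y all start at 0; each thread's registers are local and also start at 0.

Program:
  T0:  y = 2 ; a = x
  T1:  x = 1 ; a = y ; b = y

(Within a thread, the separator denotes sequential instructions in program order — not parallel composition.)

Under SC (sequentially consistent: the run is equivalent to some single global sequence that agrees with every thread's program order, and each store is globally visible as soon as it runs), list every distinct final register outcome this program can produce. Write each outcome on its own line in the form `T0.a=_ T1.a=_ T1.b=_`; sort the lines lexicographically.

outcome vector order: (T0.a,T1.a,T1.b)
|SC outcomes| = 4

T0.a=0 T1.a=2 T1.b=2
T0.a=1 T1.a=0 T1.b=0
T0.a=1 T1.a=0 T1.b=2
T0.a=1 T1.a=2 T1.b=2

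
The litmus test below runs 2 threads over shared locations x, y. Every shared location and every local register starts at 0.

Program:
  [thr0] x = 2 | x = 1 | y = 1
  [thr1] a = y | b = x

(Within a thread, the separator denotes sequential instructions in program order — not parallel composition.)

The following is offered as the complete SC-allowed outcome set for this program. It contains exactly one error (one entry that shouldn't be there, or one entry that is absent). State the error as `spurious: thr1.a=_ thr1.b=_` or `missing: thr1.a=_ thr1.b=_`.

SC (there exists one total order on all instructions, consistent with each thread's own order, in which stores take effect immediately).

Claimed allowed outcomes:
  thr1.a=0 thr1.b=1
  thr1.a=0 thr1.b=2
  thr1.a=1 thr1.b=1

missing: thr1.a=0 thr1.b=0

outcome vector order: (thr1.a,thr1.b)
[SC] allowed = {<0 0>; <0 1>; <0 2>; <1 1>}
SC∖claimed = {<0 0>}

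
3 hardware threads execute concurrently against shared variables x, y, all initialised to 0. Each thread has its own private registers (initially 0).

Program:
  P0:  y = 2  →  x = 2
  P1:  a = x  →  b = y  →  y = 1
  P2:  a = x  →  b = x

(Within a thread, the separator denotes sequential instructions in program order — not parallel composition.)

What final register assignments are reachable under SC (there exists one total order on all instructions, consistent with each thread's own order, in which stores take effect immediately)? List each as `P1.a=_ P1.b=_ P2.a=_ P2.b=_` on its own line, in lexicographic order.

P1.a=0 P1.b=0 P2.a=0 P2.b=0
P1.a=0 P1.b=0 P2.a=0 P2.b=2
P1.a=0 P1.b=0 P2.a=2 P2.b=2
P1.a=0 P1.b=2 P2.a=0 P2.b=0
P1.a=0 P1.b=2 P2.a=0 P2.b=2
P1.a=0 P1.b=2 P2.a=2 P2.b=2
P1.a=2 P1.b=2 P2.a=0 P2.b=0
P1.a=2 P1.b=2 P2.a=0 P2.b=2
P1.a=2 P1.b=2 P2.a=2 P2.b=2

outcome vector order: (P1.a,P1.b,P2.a,P2.b)
|SC outcomes| = 9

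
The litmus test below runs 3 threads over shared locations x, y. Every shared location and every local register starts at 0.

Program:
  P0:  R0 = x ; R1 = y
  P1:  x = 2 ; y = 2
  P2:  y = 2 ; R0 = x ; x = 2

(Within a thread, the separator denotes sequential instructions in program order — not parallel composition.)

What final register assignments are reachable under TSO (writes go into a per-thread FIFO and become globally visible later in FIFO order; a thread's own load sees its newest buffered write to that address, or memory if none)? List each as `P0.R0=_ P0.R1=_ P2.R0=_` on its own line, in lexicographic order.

P0.R0=0 P0.R1=0 P2.R0=0
P0.R0=0 P0.R1=0 P2.R0=2
P0.R0=0 P0.R1=2 P2.R0=0
P0.R0=0 P0.R1=2 P2.R0=2
P0.R0=2 P0.R1=0 P2.R0=0
P0.R0=2 P0.R1=0 P2.R0=2
P0.R0=2 P0.R1=2 P2.R0=0
P0.R0=2 P0.R1=2 P2.R0=2

outcome vector order: (P0.R0,P0.R1,P2.R0)
|TSO outcomes| = 8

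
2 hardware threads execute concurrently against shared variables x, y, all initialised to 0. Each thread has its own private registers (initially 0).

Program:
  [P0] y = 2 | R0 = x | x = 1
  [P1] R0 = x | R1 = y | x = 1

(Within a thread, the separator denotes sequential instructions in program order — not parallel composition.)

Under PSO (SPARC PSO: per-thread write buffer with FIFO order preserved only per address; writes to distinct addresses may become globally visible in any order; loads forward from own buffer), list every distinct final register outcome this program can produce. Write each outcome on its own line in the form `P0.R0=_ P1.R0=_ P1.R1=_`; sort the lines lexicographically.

outcome vector order: (P0.R0,P1.R0,P1.R1)
|PSO outcomes| = 6

P0.R0=0 P1.R0=0 P1.R1=0
P0.R0=0 P1.R0=0 P1.R1=2
P0.R0=0 P1.R0=1 P1.R1=0
P0.R0=0 P1.R0=1 P1.R1=2
P0.R0=1 P1.R0=0 P1.R1=0
P0.R0=1 P1.R0=0 P1.R1=2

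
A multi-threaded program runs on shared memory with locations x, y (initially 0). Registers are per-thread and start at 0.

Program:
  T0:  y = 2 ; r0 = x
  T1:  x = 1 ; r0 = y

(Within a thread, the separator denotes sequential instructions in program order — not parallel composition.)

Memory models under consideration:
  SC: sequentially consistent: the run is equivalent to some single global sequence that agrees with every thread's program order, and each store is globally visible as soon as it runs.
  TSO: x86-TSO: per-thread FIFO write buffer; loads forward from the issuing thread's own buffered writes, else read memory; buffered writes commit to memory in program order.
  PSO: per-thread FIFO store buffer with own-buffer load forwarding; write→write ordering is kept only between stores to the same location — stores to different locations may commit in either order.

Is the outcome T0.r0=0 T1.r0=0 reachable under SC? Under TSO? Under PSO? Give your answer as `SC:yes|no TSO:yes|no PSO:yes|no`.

outcome vector order: (T0.r0,T1.r0)
[SC] allowed = {0/2 1/0 1/2}
[TSO] allowed = {0/0 0/2 1/0 1/2}
[PSO] allowed = {0/0 0/2 1/0 1/2}
target 0/0 ∈ {TSO,PSO}

SC:no TSO:yes PSO:yes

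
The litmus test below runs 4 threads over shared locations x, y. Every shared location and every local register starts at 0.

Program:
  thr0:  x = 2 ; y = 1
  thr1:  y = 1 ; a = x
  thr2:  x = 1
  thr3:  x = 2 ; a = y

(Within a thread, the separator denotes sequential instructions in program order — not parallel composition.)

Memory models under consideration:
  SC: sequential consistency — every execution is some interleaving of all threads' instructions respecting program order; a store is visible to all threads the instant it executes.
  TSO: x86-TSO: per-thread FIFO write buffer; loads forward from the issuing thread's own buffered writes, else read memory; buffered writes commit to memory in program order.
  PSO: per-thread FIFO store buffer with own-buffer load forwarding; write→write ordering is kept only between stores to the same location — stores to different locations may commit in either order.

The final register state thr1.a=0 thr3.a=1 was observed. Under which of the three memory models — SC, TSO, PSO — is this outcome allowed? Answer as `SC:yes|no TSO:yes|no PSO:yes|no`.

SC:yes TSO:yes PSO:yes

outcome vector order: (thr1.a,thr3.a)
under SC → (0,1); (1,0); (1,1); (2,0); (2,1)
under TSO → (0,0); (0,1); (1,0); (1,1); (2,0); (2,1)
under PSO → (0,0); (0,1); (1,0); (1,1); (2,0); (2,1)
target (0,1) ∈ {SC,TSO,PSO}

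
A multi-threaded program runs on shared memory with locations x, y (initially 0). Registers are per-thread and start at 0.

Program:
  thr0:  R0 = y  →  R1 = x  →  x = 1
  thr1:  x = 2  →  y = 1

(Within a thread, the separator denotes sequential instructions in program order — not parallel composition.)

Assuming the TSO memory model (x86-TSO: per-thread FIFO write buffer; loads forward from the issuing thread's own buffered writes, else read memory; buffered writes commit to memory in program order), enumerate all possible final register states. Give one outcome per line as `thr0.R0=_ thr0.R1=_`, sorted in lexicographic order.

thr0.R0=0 thr0.R1=0
thr0.R0=0 thr0.R1=2
thr0.R0=1 thr0.R1=2

outcome vector order: (thr0.R0,thr0.R1)
|TSO outcomes| = 3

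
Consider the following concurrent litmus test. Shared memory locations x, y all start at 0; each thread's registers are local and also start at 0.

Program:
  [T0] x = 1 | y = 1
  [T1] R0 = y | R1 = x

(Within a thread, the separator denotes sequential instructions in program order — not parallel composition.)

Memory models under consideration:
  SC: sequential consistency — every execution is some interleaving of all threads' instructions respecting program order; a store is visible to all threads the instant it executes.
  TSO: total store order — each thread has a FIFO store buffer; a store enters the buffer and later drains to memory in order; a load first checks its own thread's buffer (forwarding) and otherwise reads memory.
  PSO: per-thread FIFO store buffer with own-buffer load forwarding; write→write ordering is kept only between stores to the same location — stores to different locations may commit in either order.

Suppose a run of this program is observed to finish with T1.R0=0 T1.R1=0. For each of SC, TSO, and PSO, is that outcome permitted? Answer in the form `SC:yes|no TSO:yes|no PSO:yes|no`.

outcome vector order: (T1.R0,T1.R1)
SC (3): <0 0> <0 1> <1 1>
TSO (3): <0 0> <0 1> <1 1>
PSO (4): <0 0> <0 1> <1 0> <1 1>
target <0 0> ∈ {SC,TSO,PSO}

SC:yes TSO:yes PSO:yes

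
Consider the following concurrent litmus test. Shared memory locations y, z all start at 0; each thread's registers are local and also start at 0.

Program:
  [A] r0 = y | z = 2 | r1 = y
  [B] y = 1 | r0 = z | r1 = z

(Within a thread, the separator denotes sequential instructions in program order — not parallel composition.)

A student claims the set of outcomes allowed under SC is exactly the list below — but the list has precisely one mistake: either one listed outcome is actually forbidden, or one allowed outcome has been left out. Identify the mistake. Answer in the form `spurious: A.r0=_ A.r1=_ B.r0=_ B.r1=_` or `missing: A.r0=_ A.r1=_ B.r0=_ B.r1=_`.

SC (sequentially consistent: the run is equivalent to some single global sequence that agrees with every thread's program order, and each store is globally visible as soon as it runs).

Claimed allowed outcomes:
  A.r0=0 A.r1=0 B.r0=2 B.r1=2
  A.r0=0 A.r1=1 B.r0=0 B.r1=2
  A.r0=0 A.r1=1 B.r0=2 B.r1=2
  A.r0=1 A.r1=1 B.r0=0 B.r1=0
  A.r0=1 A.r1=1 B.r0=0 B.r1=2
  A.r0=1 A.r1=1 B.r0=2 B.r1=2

outcome vector order: (A.r0,A.r1,B.r0,B.r1)
[SC] allowed = {<0 0 2 2> <0 1 0 0> <0 1 0 2> <0 1 2 2> <1 1 0 0> <1 1 0 2> <1 1 2 2>}
SC∖claimed = {<0 1 0 0>}

missing: A.r0=0 A.r1=1 B.r0=0 B.r1=0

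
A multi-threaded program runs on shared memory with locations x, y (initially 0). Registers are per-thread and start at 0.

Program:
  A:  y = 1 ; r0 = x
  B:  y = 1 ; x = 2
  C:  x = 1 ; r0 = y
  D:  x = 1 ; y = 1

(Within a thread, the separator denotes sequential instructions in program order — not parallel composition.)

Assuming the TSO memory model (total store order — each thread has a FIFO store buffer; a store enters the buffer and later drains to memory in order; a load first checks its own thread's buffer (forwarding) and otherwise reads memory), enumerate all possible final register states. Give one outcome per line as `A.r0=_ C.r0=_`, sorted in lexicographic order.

outcome vector order: (A.r0,C.r0)
|TSO outcomes| = 6

A.r0=0 C.r0=0
A.r0=0 C.r0=1
A.r0=1 C.r0=0
A.r0=1 C.r0=1
A.r0=2 C.r0=0
A.r0=2 C.r0=1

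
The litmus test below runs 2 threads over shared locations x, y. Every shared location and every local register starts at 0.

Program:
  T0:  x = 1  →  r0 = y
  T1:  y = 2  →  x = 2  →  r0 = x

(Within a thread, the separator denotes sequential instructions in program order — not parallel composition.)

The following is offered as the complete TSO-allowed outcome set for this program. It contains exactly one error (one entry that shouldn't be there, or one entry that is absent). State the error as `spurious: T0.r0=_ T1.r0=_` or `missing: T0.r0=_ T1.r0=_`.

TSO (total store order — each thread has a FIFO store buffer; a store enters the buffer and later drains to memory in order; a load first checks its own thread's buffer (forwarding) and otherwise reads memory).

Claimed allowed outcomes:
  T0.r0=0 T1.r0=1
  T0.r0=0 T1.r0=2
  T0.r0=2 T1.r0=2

missing: T0.r0=2 T1.r0=1

outcome vector order: (T0.r0,T1.r0)
under TSO → (0,1), (0,2), (2,1), (2,2)
TSO∖claimed = {(2,1)}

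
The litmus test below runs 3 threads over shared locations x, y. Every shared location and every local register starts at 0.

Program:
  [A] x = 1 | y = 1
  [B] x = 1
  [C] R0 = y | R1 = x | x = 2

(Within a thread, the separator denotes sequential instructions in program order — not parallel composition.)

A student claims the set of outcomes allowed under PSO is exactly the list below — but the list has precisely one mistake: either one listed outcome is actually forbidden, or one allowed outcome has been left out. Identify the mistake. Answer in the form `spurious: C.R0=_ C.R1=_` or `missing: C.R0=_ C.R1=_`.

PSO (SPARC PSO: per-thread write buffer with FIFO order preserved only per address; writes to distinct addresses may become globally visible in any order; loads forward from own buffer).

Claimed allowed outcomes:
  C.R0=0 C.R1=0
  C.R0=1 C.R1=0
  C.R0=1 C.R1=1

missing: C.R0=0 C.R1=1

outcome vector order: (C.R0,C.R1)
[PSO] allowed = {<0 0>; <0 1>; <1 0>; <1 1>}
PSO∖claimed = {<0 1>}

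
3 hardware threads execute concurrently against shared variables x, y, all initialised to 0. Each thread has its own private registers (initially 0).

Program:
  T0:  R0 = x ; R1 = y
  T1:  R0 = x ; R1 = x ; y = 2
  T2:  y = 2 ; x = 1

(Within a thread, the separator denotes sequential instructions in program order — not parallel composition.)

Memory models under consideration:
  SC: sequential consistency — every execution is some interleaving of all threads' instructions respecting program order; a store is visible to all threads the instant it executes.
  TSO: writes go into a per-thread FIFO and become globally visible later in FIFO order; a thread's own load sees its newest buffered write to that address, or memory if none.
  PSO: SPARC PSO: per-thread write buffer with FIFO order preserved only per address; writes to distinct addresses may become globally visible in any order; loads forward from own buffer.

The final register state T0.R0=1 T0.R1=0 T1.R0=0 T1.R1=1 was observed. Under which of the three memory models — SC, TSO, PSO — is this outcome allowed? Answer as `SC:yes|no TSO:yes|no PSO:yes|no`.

outcome vector order: (T0.R0,T0.R1,T1.R0,T1.R1)
SC: 9 outcomes — {<0 0 0 0> <0 0 0 1> <0 0 1 1> <0 2 0 0> <0 2 0 1> <0 2 1 1> <1 2 0 0> <1 2 0 1> <1 2 1 1>}
TSO: 9 outcomes — {<0 0 0 0> <0 0 0 1> <0 0 1 1> <0 2 0 0> <0 2 0 1> <0 2 1 1> <1 2 0 0> <1 2 0 1> <1 2 1 1>}
PSO: 12 outcomes — {<0 0 0 0> <0 0 0 1> <0 0 1 1> <0 2 0 0> <0 2 0 1> <0 2 1 1> <1 0 0 0> <1 0 0 1> <1 0 1 1> <1 2 0 0> <1 2 0 1> <1 2 1 1>}
target <1 0 0 1> ∈ {PSO}

SC:no TSO:no PSO:yes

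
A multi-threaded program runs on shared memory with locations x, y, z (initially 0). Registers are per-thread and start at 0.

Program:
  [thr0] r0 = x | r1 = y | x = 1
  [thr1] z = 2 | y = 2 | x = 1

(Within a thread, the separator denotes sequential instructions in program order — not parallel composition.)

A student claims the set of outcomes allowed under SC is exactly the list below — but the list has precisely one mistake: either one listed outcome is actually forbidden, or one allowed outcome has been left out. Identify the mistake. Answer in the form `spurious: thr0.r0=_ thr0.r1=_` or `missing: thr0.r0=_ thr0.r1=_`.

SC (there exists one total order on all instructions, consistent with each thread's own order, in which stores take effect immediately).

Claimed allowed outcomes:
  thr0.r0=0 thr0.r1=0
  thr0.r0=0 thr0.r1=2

missing: thr0.r0=1 thr0.r1=2

outcome vector order: (thr0.r0,thr0.r1)
SC: 3 outcomes — {(0,0), (0,2), (1,2)}
SC∖claimed = {(1,2)}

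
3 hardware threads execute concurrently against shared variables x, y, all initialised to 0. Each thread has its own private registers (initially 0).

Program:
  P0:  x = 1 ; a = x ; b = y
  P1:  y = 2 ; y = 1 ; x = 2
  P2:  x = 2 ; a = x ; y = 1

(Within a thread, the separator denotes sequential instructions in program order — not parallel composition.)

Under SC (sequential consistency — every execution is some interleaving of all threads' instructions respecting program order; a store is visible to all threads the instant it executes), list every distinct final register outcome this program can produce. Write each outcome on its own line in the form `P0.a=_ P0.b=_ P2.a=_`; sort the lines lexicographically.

P0.a=1 P0.b=0 P2.a=1
P0.a=1 P0.b=0 P2.a=2
P0.a=1 P0.b=1 P2.a=1
P0.a=1 P0.b=1 P2.a=2
P0.a=1 P0.b=2 P2.a=1
P0.a=1 P0.b=2 P2.a=2
P0.a=2 P0.b=0 P2.a=2
P0.a=2 P0.b=1 P2.a=1
P0.a=2 P0.b=1 P2.a=2
P0.a=2 P0.b=2 P2.a=2

outcome vector order: (P0.a,P0.b,P2.a)
|SC outcomes| = 10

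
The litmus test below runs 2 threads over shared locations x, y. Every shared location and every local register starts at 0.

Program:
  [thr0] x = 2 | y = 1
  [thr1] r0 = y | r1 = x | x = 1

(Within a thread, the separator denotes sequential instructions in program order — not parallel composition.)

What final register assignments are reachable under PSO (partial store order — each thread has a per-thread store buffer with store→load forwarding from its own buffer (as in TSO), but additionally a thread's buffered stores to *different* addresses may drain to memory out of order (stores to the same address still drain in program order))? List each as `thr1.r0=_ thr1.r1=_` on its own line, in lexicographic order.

thr1.r0=0 thr1.r1=0
thr1.r0=0 thr1.r1=2
thr1.r0=1 thr1.r1=0
thr1.r0=1 thr1.r1=2

outcome vector order: (thr1.r0,thr1.r1)
|PSO outcomes| = 4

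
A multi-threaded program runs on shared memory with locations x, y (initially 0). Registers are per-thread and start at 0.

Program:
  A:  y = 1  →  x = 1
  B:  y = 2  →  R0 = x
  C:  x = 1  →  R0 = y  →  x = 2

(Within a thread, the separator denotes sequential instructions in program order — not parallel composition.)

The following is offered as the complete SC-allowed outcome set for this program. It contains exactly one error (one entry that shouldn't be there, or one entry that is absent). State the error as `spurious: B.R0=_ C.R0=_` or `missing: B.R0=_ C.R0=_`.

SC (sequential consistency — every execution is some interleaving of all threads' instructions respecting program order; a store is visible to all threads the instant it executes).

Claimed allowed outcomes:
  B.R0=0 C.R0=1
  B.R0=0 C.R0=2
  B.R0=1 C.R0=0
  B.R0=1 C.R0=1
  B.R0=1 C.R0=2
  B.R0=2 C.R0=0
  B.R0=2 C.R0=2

outcome vector order: (B.R0,C.R0)
[SC] allowed = {01; 02; 10; 11; 12; 20; 21; 22}
SC∖claimed = {21}

missing: B.R0=2 C.R0=1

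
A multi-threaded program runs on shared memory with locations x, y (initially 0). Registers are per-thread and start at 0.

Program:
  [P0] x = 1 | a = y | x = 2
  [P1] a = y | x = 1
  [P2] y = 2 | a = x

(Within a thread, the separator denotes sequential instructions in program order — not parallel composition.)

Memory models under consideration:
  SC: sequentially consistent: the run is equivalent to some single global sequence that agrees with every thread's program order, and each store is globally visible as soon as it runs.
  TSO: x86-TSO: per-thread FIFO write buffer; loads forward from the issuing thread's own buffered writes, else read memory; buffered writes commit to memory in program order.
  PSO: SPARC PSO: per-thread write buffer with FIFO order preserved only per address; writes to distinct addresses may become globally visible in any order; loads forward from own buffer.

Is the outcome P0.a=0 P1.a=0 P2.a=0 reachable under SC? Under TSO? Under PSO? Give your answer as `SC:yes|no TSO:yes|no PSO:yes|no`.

SC:no TSO:yes PSO:yes

outcome vector order: (P0.a,P1.a,P2.a)
SC: 10 outcomes — {001, 002, 021, 022, 200, 201, 202, 220, 221, 222}
TSO: 12 outcomes — {000, 001, 002, 020, 021, 022, 200, 201, 202, 220, 221, 222}
PSO: 12 outcomes — {000, 001, 002, 020, 021, 022, 200, 201, 202, 220, 221, 222}
target 000 ∈ {TSO,PSO}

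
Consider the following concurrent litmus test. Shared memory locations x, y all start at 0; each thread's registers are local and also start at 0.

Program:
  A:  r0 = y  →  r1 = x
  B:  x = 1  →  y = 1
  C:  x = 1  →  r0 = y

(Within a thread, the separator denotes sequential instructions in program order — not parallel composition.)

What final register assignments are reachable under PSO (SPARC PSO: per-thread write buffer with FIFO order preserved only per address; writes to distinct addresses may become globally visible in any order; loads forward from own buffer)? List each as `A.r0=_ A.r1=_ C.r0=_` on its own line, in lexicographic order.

A.r0=0 A.r1=0 C.r0=0
A.r0=0 A.r1=0 C.r0=1
A.r0=0 A.r1=1 C.r0=0
A.r0=0 A.r1=1 C.r0=1
A.r0=1 A.r1=0 C.r0=0
A.r0=1 A.r1=0 C.r0=1
A.r0=1 A.r1=1 C.r0=0
A.r0=1 A.r1=1 C.r0=1

outcome vector order: (A.r0,A.r1,C.r0)
|PSO outcomes| = 8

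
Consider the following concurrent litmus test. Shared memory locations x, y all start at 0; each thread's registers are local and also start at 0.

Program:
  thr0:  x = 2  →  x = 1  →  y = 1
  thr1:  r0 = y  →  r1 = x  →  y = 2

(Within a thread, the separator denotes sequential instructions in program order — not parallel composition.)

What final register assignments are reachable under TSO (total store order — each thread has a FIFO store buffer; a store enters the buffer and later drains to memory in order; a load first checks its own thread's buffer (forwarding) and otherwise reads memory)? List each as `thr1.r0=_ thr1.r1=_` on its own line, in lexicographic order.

thr1.r0=0 thr1.r1=0
thr1.r0=0 thr1.r1=1
thr1.r0=0 thr1.r1=2
thr1.r0=1 thr1.r1=1

outcome vector order: (thr1.r0,thr1.r1)
|TSO outcomes| = 4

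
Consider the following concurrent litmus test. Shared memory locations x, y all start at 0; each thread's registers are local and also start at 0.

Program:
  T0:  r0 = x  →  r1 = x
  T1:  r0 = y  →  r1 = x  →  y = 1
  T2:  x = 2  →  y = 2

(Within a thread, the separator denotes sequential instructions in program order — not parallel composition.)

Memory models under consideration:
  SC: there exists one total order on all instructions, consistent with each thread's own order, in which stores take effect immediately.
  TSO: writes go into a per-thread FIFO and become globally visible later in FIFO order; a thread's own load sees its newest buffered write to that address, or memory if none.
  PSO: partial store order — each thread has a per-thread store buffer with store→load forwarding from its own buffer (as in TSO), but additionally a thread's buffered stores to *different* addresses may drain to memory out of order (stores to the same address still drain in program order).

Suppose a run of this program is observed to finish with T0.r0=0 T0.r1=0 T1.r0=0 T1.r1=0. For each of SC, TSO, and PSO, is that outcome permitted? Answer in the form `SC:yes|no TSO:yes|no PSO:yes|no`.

outcome vector order: (T0.r0,T0.r1,T1.r0,T1.r1)
SC: 9 outcomes — {0/0/0/0; 0/0/0/2; 0/0/2/2; 0/2/0/0; 0/2/0/2; 0/2/2/2; 2/2/0/0; 2/2/0/2; 2/2/2/2}
TSO: 9 outcomes — {0/0/0/0; 0/0/0/2; 0/0/2/2; 0/2/0/0; 0/2/0/2; 0/2/2/2; 2/2/0/0; 2/2/0/2; 2/2/2/2}
PSO: 12 outcomes — {0/0/0/0; 0/0/0/2; 0/0/2/0; 0/0/2/2; 0/2/0/0; 0/2/0/2; 0/2/2/0; 0/2/2/2; 2/2/0/0; 2/2/0/2; 2/2/2/0; 2/2/2/2}
target 0/0/0/0 ∈ {SC,TSO,PSO}

SC:yes TSO:yes PSO:yes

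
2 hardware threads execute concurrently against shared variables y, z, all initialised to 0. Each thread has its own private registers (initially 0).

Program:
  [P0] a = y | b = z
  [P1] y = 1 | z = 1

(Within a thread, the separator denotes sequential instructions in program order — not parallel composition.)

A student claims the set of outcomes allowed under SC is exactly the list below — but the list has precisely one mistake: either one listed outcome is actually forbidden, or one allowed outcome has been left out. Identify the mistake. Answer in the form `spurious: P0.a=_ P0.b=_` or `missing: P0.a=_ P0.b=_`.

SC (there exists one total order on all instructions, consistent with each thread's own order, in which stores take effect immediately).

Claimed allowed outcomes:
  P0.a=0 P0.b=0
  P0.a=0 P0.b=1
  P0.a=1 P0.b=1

outcome vector order: (P0.a,P0.b)
under SC → 00 01 10 11
SC∖claimed = {10}

missing: P0.a=1 P0.b=0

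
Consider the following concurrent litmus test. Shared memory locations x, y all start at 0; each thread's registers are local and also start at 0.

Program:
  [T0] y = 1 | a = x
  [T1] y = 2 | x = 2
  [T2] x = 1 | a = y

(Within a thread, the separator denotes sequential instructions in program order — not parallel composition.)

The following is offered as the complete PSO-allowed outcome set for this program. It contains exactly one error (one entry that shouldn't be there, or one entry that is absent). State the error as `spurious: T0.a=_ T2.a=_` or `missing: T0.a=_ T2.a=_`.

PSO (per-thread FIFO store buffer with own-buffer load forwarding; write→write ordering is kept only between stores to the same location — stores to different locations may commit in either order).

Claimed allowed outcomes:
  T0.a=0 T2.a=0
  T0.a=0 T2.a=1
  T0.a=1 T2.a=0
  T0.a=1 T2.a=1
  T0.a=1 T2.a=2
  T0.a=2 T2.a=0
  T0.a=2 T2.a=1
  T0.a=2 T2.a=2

missing: T0.a=0 T2.a=2

outcome vector order: (T0.a,T2.a)
PSO (9): 00; 01; 02; 10; 11; 12; 20; 21; 22
PSO∖claimed = {02}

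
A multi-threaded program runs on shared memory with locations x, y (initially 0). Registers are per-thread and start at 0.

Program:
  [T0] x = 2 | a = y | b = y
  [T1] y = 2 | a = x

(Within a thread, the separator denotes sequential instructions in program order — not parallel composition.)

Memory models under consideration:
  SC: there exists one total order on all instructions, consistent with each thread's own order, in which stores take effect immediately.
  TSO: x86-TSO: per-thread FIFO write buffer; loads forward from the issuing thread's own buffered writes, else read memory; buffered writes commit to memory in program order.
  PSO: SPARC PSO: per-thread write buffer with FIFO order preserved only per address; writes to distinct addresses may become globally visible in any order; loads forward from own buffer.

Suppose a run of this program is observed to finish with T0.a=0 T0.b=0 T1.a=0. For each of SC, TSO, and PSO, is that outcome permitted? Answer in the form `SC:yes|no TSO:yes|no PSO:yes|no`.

SC:no TSO:yes PSO:yes

outcome vector order: (T0.a,T0.b,T1.a)
SC (4): (0,0,2) (0,2,2) (2,2,0) (2,2,2)
TSO (6): (0,0,0) (0,0,2) (0,2,0) (0,2,2) (2,2,0) (2,2,2)
PSO (6): (0,0,0) (0,0,2) (0,2,0) (0,2,2) (2,2,0) (2,2,2)
target (0,0,0) ∈ {TSO,PSO}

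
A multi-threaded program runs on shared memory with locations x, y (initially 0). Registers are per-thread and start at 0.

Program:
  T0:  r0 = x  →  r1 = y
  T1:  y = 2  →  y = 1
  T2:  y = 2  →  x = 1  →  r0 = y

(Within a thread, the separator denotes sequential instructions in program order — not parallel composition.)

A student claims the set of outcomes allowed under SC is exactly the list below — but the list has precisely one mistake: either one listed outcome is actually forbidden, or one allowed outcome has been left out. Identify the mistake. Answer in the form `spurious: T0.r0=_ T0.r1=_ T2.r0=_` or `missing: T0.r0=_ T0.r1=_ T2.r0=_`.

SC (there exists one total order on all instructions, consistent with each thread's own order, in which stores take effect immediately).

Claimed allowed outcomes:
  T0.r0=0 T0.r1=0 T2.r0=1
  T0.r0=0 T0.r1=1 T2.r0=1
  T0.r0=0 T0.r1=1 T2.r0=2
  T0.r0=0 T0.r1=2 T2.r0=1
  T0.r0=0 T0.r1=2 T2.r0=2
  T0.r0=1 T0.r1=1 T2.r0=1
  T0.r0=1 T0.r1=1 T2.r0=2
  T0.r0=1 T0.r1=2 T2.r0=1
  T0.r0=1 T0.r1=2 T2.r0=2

missing: T0.r0=0 T0.r1=0 T2.r0=2

outcome vector order: (T0.r0,T0.r1,T2.r0)
SC: 10 outcomes — {(0,0,1), (0,0,2), (0,1,1), (0,1,2), (0,2,1), (0,2,2), (1,1,1), (1,1,2), (1,2,1), (1,2,2)}
SC∖claimed = {(0,0,2)}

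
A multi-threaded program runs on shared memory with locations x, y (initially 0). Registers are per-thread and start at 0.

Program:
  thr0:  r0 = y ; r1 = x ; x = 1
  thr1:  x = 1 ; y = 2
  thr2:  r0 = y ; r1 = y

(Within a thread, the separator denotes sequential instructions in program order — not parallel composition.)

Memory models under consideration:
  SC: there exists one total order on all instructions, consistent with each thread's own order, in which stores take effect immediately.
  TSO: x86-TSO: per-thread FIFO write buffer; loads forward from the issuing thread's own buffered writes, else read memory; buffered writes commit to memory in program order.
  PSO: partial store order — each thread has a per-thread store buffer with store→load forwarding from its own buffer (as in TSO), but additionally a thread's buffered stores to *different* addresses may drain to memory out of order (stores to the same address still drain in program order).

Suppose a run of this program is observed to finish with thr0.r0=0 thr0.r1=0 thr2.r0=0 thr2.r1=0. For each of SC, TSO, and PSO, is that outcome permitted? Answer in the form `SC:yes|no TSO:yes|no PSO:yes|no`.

SC:yes TSO:yes PSO:yes

outcome vector order: (thr0.r0,thr0.r1,thr2.r0,thr2.r1)
under SC → 0000 0002 0022 0100 0102 0122 2100 2102 2122
under TSO → 0000 0002 0022 0100 0102 0122 2100 2102 2122
under PSO → 0000 0002 0022 0100 0102 0122 2000 2002 2022 2100 2102 2122
target 0000 ∈ {SC,TSO,PSO}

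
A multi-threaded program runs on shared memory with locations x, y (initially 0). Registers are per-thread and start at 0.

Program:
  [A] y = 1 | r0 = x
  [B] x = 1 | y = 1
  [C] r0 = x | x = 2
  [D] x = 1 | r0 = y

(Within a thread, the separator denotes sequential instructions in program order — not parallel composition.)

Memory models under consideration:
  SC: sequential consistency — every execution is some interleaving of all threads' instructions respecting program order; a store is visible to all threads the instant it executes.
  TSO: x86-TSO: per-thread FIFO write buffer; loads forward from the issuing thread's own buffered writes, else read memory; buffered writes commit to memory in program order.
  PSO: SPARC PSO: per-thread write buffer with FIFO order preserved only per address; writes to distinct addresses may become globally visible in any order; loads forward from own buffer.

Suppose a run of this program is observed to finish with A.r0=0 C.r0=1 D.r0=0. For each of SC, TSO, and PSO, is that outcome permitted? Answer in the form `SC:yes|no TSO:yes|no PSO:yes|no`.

SC:no TSO:yes PSO:yes

outcome vector order: (A.r0,C.r0,D.r0)
SC (10): <0 0 1> <0 1 1> <1 0 0> <1 0 1> <1 1 0> <1 1 1> <2 0 0> <2 0 1> <2 1 0> <2 1 1>
TSO (12): <0 0 0> <0 0 1> <0 1 0> <0 1 1> <1 0 0> <1 0 1> <1 1 0> <1 1 1> <2 0 0> <2 0 1> <2 1 0> <2 1 1>
PSO (12): <0 0 0> <0 0 1> <0 1 0> <0 1 1> <1 0 0> <1 0 1> <1 1 0> <1 1 1> <2 0 0> <2 0 1> <2 1 0> <2 1 1>
target <0 1 0> ∈ {TSO,PSO}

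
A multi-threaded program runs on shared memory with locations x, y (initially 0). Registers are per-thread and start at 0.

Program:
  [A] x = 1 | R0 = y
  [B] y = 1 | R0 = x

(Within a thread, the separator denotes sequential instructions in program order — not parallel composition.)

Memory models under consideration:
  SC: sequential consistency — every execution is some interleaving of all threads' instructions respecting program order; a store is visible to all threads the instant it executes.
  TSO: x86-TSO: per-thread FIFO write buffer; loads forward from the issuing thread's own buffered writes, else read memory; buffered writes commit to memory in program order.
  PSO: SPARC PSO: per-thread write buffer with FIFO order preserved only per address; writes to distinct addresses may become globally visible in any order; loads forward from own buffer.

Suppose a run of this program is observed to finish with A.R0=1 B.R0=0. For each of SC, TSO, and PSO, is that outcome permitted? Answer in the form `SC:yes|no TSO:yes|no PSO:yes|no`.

SC:yes TSO:yes PSO:yes

outcome vector order: (A.R0,B.R0)
under SC → 01; 10; 11
under TSO → 00; 01; 10; 11
under PSO → 00; 01; 10; 11
target 10 ∈ {SC,TSO,PSO}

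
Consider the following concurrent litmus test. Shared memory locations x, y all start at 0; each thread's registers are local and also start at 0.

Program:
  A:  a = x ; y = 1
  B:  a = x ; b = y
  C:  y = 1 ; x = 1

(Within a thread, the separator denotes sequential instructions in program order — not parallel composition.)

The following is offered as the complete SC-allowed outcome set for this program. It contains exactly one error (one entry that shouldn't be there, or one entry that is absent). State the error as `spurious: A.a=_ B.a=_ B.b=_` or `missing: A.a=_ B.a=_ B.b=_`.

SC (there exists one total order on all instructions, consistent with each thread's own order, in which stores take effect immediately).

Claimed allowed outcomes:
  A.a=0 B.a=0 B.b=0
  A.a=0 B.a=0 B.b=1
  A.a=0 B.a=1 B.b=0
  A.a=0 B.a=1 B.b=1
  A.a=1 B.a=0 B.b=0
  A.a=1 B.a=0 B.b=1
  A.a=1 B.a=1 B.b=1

spurious: A.a=0 B.a=1 B.b=0

outcome vector order: (A.a,B.a,B.b)
under SC → (0,0,0); (0,0,1); (0,1,1); (1,0,0); (1,0,1); (1,1,1)
claimed∖SC = {(0,1,0)}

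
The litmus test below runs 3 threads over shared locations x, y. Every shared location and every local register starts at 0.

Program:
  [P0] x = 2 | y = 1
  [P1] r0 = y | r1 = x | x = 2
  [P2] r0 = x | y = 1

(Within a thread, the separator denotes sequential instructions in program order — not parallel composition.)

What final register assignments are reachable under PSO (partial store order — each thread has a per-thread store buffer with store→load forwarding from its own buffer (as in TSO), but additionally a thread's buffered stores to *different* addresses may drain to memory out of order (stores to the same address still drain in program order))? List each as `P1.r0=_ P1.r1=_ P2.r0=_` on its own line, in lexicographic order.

P1.r0=0 P1.r1=0 P2.r0=0
P1.r0=0 P1.r1=0 P2.r0=2
P1.r0=0 P1.r1=2 P2.r0=0
P1.r0=0 P1.r1=2 P2.r0=2
P1.r0=1 P1.r1=0 P2.r0=0
P1.r0=1 P1.r1=0 P2.r0=2
P1.r0=1 P1.r1=2 P2.r0=0
P1.r0=1 P1.r1=2 P2.r0=2

outcome vector order: (P1.r0,P1.r1,P2.r0)
|PSO outcomes| = 8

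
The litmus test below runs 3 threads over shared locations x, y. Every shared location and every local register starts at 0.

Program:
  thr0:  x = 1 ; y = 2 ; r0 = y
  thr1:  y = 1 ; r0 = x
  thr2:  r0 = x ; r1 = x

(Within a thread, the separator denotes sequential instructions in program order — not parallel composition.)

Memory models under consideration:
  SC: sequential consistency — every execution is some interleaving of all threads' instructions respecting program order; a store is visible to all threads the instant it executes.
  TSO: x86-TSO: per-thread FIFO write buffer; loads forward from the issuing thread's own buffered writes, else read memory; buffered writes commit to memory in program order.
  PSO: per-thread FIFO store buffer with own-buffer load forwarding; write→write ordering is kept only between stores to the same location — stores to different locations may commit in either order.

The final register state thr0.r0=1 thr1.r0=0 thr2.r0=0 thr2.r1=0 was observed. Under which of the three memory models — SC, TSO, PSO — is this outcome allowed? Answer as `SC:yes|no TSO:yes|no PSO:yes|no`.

SC:no TSO:yes PSO:yes

outcome vector order: (thr0.r0,thr1.r0,thr2.r0,thr2.r1)
SC (9): 1100 1101 1111 2000 2001 2011 2100 2101 2111
TSO (12): 1000 1001 1011 1100 1101 1111 2000 2001 2011 2100 2101 2111
PSO (12): 1000 1001 1011 1100 1101 1111 2000 2001 2011 2100 2101 2111
target 1000 ∈ {TSO,PSO}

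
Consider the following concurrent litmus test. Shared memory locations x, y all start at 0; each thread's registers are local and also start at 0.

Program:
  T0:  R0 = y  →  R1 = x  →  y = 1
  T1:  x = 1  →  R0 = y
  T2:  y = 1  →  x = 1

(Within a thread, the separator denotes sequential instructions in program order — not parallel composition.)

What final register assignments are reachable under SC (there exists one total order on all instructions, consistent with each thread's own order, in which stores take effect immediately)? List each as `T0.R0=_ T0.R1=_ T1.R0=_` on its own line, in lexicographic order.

T0.R0=0 T0.R1=0 T1.R0=0
T0.R0=0 T0.R1=0 T1.R0=1
T0.R0=0 T0.R1=1 T1.R0=0
T0.R0=0 T0.R1=1 T1.R0=1
T0.R0=1 T0.R1=0 T1.R0=1
T0.R0=1 T0.R1=1 T1.R0=0
T0.R0=1 T0.R1=1 T1.R0=1

outcome vector order: (T0.R0,T0.R1,T1.R0)
|SC outcomes| = 7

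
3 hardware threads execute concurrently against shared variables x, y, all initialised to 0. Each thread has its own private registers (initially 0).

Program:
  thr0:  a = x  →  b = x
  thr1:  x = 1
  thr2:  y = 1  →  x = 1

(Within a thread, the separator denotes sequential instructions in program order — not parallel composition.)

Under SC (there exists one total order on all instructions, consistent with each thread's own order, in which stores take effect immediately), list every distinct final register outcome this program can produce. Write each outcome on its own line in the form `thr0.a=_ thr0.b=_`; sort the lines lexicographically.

thr0.a=0 thr0.b=0
thr0.a=0 thr0.b=1
thr0.a=1 thr0.b=1

outcome vector order: (thr0.a,thr0.b)
|SC outcomes| = 3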